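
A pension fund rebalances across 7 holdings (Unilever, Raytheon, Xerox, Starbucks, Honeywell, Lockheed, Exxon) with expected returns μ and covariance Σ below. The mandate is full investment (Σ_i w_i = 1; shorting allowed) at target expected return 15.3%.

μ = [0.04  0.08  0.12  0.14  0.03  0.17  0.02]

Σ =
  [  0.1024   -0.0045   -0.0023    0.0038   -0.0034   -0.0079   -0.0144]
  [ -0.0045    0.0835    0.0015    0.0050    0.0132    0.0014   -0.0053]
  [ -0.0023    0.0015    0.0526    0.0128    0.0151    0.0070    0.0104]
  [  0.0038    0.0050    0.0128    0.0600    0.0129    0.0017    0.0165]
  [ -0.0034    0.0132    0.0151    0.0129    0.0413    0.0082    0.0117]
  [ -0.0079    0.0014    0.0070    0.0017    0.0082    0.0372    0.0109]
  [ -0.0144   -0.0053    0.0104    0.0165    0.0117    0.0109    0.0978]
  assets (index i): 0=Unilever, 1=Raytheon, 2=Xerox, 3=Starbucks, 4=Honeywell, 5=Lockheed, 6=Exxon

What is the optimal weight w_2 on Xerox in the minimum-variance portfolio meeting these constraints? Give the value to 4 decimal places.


0.1894

x=Σ⁻¹μ = [0.6265  0.9731  1.6828  2.2183  -1.6348  4.7667  -0.5394]
y=Σ⁻¹𝟙 = [13.1569  10.5921  10.2740  8.3373  9.1145  23.0256  6.5804]
a=μᵀx=1.365912  b=𝟙ᵀx=8.093143  c=𝟙ᵀy=81.080743  D=ac−b²=45.250174
λ₁=(c·0.153−b)/D = (81.080743·0.153−8.093143)/45.250174 = 0.095297
λ₂=(a−b·0.153)/D = (1.365912−8.093143·0.153)/45.250174 = 0.002821
w* = 0.095297·x + 0.002821·y:
  w_0 = 0.095297·0.6265 + 0.002821·13.1569 = 0.0968  (Unilever)
  w_1 = 0.095297·0.9731 + 0.002821·10.5921 = 0.1226  (Raytheon)
  w_2 = 0.095297·1.6828 + 0.002821·10.2740 = 0.1894  (Xerox)
  w_3 = 0.095297·2.2183 + 0.002821·8.3373 = 0.2349  (Starbucks)
  w_4 = 0.095297·-1.6348 + 0.002821·9.1145 = -0.1301  (Honeywell)
  w_5 = 0.095297·4.7667 + 0.002821·23.0256 = 0.5192  (Lockheed)
  w_6 = 0.095297·-0.5394 + 0.002821·6.5804 = -0.0328  (Exxon)
Σw_i=1.0000  μᵀw=0.1530
σ²=wᵀΣw=λ₁·μ_p+λ₂ = 0.095297·0.153 + 0.002821 = 0.017402 ≈ 0.0174


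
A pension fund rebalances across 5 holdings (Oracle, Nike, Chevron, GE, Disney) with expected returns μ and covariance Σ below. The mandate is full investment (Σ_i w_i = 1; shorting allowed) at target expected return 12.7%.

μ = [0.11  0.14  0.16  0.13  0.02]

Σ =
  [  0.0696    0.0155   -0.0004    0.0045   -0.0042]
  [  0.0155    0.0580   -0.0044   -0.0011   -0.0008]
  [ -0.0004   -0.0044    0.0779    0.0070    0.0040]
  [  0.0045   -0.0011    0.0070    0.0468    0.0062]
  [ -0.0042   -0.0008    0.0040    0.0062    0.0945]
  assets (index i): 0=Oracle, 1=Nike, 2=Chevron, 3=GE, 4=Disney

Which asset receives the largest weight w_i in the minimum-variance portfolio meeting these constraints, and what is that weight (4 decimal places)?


GE (0.2917)

u=Σ⁻¹μ = [0.9080  2.3675  1.9709  2.4476  0.0280]
v=Σ⁻¹𝟙 = [10.3364  15.8344  11.7021  17.7348  9.5166]
a=μᵀu=1.065421  b=𝟙ᵀu=7.722012  c=𝟙ᵀv=65.124259  D=ac−b²=9.755276
λ₁=(c·0.127−b)/D = (65.124259·0.127−7.722012)/9.755276 = 0.056254
λ₂=(a−b·0.127)/D = (1.065421−7.722012·0.127)/9.755276 = 0.008685
w* = 0.056254·u + 0.008685·v:
  w_0 = 0.056254·0.9080 + 0.008685·10.3364 = 0.1408  (Oracle)
  w_1 = 0.056254·2.3675 + 0.008685·15.8344 = 0.2707  (Nike)
  w_2 = 0.056254·1.9709 + 0.008685·11.7021 = 0.2125  (Chevron)
  w_3 = 0.056254·2.4476 + 0.008685·17.7348 = 0.2917  (GE)
  w_4 = 0.056254·0.0280 + 0.008685·9.5166 = 0.0842  (Disney)
Σw_i=1.0000  μᵀw=0.1270
σ²=wᵀΣw=λ₁·μ_p+λ₂ = 0.056254·0.127 + 0.008685 = 0.015829 ≈ 0.0158


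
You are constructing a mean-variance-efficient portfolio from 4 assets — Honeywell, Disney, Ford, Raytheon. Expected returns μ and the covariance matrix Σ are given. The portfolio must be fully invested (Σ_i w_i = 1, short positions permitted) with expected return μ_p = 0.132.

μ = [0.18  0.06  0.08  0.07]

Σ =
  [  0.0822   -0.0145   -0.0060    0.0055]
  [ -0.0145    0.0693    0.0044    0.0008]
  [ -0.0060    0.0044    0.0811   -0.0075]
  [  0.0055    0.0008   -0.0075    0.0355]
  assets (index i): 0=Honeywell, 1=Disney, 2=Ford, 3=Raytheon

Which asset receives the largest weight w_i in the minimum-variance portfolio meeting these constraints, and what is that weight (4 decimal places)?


p=Σ⁻¹μ = [2.3816  1.2626  1.2644  1.8415]
q=Σ⁻¹𝟙 = [14.1853  16.1022  15.1709  28.8136]
a=μᵀp=0.734500  b=𝟙ᵀp=6.750116  c=𝟙ᵀq=74.272043  D=ac−b²=8.988750
λ₁=(c·0.132−b)/D = (74.272043·0.132−6.750116)/8.988750 = 0.339735
λ₂=(a−b·0.132)/D = (0.734500−6.750116·0.132)/8.988750 = -0.017412
w* = 0.339735·p + -0.017412·q:
  w_0 = 0.339735·2.3816 + -0.017412·14.1853 = 0.5621  (Honeywell)
  w_1 = 0.339735·1.2626 + -0.017412·16.1022 = 0.1486  (Disney)
  w_2 = 0.339735·1.2644 + -0.017412·15.1709 = 0.1654  (Ford)
  w_3 = 0.339735·1.8415 + -0.017412·28.8136 = 0.1239  (Raytheon)
Σw_i=1.0000  μᵀw=0.1320
σ²=wᵀΣw=λ₁·μ_p+λ₂ = 0.339735·0.132 + -0.017412 = 0.027433 ≈ 0.0274

Honeywell (0.5621)


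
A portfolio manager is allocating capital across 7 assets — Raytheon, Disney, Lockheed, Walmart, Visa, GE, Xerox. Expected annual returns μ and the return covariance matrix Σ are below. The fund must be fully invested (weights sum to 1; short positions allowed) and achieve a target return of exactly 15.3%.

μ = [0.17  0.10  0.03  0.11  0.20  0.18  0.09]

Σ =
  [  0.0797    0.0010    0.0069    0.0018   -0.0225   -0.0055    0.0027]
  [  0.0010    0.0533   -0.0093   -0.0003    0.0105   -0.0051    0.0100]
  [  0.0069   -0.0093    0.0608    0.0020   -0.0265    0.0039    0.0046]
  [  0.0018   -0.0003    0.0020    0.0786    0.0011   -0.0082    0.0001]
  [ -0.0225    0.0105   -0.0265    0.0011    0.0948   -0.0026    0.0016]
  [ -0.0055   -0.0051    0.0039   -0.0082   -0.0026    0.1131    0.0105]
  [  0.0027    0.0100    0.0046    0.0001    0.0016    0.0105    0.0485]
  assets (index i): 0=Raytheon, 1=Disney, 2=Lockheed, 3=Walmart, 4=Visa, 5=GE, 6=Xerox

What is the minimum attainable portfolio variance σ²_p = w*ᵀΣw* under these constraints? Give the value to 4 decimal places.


0.0128

g=Σ⁻¹μ = [2.9229  1.5288  1.5160  1.4497  3.0798  1.8587  0.7270]
h=Σ⁻¹𝟙 = [15.6167  17.8473  23.7388  12.5850  18.8538  9.9097  11.0245]
a=μᵀg=1.870669  b=𝟙ᵀg=13.082799  c=𝟙ᵀh=109.575829  D=ac−b²=33.820443
λ₁=(c·0.153−b)/D = (109.575829·0.153−13.082799)/33.820443 = 0.108878
λ₂=(a−b·0.153)/D = (1.870669−13.082799·0.153)/33.820443 = -0.003873
w* = 0.108878·g + -0.003873·h:
  w_0 = 0.108878·2.9229 + -0.003873·15.6167 = 0.2578  (Raytheon)
  w_1 = 0.108878·1.5288 + -0.003873·17.8473 = 0.0973  (Disney)
  w_2 = 0.108878·1.5160 + -0.003873·23.7388 = 0.0731  (Lockheed)
  w_3 = 0.108878·1.4497 + -0.003873·12.5850 = 0.1091  (Walmart)
  w_4 = 0.108878·3.0798 + -0.003873·18.8538 = 0.2623  (Visa)
  w_5 = 0.108878·1.8587 + -0.003873·9.9097 = 0.1640  (GE)
  w_6 = 0.108878·0.7270 + -0.003873·11.0245 = 0.0364  (Xerox)
Σw_i=1.0000  μᵀw=0.1530
σ²=wᵀΣw=λ₁·μ_p+λ₂ = 0.108878·0.153 + -0.003873 = 0.012785 ≈ 0.0128


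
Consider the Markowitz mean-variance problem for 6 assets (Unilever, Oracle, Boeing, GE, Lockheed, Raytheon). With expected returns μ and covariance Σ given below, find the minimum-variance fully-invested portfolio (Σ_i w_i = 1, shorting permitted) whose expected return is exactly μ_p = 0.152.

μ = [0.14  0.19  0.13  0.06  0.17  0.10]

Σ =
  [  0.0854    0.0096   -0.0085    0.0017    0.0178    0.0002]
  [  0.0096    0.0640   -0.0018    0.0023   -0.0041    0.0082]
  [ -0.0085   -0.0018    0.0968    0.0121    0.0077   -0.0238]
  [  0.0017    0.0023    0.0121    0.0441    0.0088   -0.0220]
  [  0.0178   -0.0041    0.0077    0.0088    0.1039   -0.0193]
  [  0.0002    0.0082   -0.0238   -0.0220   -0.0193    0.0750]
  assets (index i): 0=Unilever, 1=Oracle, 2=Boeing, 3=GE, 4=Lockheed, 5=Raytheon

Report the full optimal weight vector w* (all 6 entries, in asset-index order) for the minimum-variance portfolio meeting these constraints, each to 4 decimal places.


g=Σ⁻¹μ = [1.1233  2.5796  1.7719  1.6114  1.7483  2.5331]
h=Σ⁻¹𝟙 = [9.1005  10.6491  13.6315  29.9016  10.1153  27.8446]
a=μᵀg=1.524947  b=𝟙ᵀg=11.367657  c=𝟙ᵀh=101.242666  D=ac−b²=25.166081
λ₁=(c·0.152−b)/D = (101.242666·0.152−11.367657)/25.166081 = 0.159788
λ₂=(a−b·0.152)/D = (1.524947−11.367657·0.152)/25.166081 = -0.008064
w* = 0.159788·g + -0.008064·h:
  w_0 = 0.159788·1.1233 + -0.008064·9.1005 = 0.1061  (Unilever)
  w_1 = 0.159788·2.5796 + -0.008064·10.6491 = 0.3263  (Oracle)
  w_2 = 0.159788·1.7719 + -0.008064·13.6315 = 0.1732  (Boeing)
  w_3 = 0.159788·1.6114 + -0.008064·29.9016 = 0.0164  (GE)
  w_4 = 0.159788·1.7483 + -0.008064·10.1153 = 0.1978  (Lockheed)
  w_5 = 0.159788·2.5331 + -0.008064·27.8446 = 0.1802  (Raytheon)
Σw_i=1.0000  μᵀw=0.1520
σ²=wᵀΣw=λ₁·μ_p+λ₂ = 0.159788·0.152 + -0.008064 = 0.016224 ≈ 0.0162

0.1061  0.3263  0.1732  0.0164  0.1978  0.1802


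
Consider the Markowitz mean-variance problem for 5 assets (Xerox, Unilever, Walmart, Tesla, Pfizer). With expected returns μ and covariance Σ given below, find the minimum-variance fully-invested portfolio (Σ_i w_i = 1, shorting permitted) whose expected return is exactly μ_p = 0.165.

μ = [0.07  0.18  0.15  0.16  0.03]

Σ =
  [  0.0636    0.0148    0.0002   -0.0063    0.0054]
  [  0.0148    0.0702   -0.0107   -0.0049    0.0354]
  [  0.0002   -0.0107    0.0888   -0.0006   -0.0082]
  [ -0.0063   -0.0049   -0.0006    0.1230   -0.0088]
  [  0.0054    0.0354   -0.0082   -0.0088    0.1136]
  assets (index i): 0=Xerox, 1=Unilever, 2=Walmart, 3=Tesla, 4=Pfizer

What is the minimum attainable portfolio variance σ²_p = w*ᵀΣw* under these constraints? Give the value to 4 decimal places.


0.0245

g=Σ⁻¹μ = [0.5561  3.0920  2.0269  1.4288  -0.4689]
h=Σ⁻¹𝟙 = [13.5867  10.7958  13.1982  9.7857  6.5035]
a=μᵀg=1.114055  b=𝟙ᵀg=6.634855  c=𝟙ᵀh=53.869901  D=ac−b²=15.992746
λ₁=(c·0.165−b)/D = (53.869901·0.165−6.634855)/15.992746 = 0.140919
λ₂=(a−b·0.165)/D = (1.114055−6.634855·0.165)/15.992746 = 0.001207
w* = 0.140919·g + 0.001207·h:
  w_0 = 0.140919·0.5561 + 0.001207·13.5867 = 0.0948  (Xerox)
  w_1 = 0.140919·3.0920 + 0.001207·10.7958 = 0.4487  (Unilever)
  w_2 = 0.140919·2.0269 + 0.001207·13.1982 = 0.3016  (Walmart)
  w_3 = 0.140919·1.4288 + 0.001207·9.7857 = 0.2132  (Tesla)
  w_4 = 0.140919·-0.4689 + 0.001207·6.5035 = -0.0582  (Pfizer)
Σw_i=1.0000  μᵀw=0.1650
σ²=wᵀΣw=λ₁·μ_p+λ₂ = 0.140919·0.165 + 0.001207 = 0.024459 ≈ 0.0245


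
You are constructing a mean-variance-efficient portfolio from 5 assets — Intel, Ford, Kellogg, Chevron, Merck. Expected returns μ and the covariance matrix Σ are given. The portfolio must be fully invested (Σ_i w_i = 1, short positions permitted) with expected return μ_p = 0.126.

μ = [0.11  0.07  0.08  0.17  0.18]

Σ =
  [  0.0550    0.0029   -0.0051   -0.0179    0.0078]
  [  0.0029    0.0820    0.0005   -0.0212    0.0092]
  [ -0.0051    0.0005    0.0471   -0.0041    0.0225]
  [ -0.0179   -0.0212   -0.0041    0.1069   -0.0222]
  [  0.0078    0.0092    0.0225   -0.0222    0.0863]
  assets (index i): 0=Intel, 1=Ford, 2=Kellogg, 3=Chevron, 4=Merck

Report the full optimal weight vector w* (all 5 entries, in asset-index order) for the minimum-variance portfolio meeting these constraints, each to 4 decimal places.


0.2712  0.1420  0.1685  0.2547  0.1636

g=Σ⁻¹μ = [2.6461  1.2298  1.2034  2.7621  2.1123]
h=Σ⁻¹𝟙 = [24.5678  15.2784  22.1149  18.7582  6.7979]
a=μᵀg=1.323187  b=𝟙ᵀg=9.953641  c=𝟙ᵀh=87.517124  D=ac−b²=16.726518
λ₁=(c·0.126−b)/D = (87.517124·0.126−9.953641)/16.726518 = 0.064181
λ₂=(a−b·0.126)/D = (1.323187−9.953641·0.126)/16.726518 = 0.004127
w* = 0.064181·g + 0.004127·h:
  w_0 = 0.064181·2.6461 + 0.004127·24.5678 = 0.2712  (Intel)
  w_1 = 0.064181·1.2298 + 0.004127·15.2784 = 0.1420  (Ford)
  w_2 = 0.064181·1.2034 + 0.004127·22.1149 = 0.1685  (Kellogg)
  w_3 = 0.064181·2.7621 + 0.004127·18.7582 = 0.2547  (Chevron)
  w_4 = 0.064181·2.1123 + 0.004127·6.7979 = 0.1636  (Merck)
Σw_i=1.0000  μᵀw=0.1260
σ²=wᵀΣw=λ₁·μ_p+λ₂ = 0.064181·0.126 + 0.004127 = 0.012214 ≈ 0.0122


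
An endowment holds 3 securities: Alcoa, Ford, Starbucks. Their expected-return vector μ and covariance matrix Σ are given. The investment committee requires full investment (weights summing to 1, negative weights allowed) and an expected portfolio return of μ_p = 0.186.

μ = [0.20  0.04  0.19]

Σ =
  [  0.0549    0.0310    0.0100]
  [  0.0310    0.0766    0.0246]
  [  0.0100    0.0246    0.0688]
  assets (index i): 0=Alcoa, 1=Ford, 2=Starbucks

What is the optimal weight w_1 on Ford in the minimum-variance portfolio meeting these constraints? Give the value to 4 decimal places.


0.0620

x=Σ⁻¹μ = [4.3368  -2.1661  2.9058]
y=Σ⁻¹𝟙 = [14.0436  3.7948  11.1368]
a=μᵀx=1.332819  b=𝟙ᵀx=5.076499  c=𝟙ᵀy=28.975200  D=ac−b²=12.847853
λ₁=(c·0.186−b)/D = (28.975200·0.186−5.076499)/12.847853 = 0.024353
λ₂=(a−b·0.186)/D = (1.332819−5.076499·0.186)/12.847853 = 0.030246
w* = 0.024353·x + 0.030246·y:
  w_0 = 0.024353·4.3368 + 0.030246·14.0436 = 0.5304  (Alcoa)
  w_1 = 0.024353·-2.1661 + 0.030246·3.7948 = 0.0620  (Ford)
  w_2 = 0.024353·2.9058 + 0.030246·11.1368 = 0.4076  (Starbucks)
Σw_i=1.0000  μᵀw=0.1860
σ²=wᵀΣw=λ₁·μ_p+λ₂ = 0.024353·0.186 + 0.030246 = 0.034775 ≈ 0.0348


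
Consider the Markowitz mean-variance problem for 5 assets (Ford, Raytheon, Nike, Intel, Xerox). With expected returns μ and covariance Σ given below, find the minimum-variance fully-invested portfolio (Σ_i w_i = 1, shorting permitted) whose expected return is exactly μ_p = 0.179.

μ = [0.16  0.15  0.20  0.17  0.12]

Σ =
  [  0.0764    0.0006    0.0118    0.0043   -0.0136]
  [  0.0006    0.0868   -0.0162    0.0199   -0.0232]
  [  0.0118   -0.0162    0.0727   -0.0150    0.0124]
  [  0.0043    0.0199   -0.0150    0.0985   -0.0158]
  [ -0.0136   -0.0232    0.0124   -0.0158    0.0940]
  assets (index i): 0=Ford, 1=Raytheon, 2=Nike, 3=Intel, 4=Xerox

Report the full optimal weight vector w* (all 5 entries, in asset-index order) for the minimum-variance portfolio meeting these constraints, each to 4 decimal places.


0.1071  0.1659  0.4801  0.2267  0.0202

u=Σ⁻¹μ = [1.8647  2.3842  3.0311  1.9554  2.0636]
v=Σ⁻¹𝟙 = [12.9768  15.9909  14.7309  11.2302  16.4069]
a=μᵀu=1.842261  b=𝟙ᵀu=11.299055  c=𝟙ᵀv=71.335646  D=ac−b²=3.750201
λ₁=(c·0.179−b)/D = (71.335646·0.179−11.299055)/3.750201 = 0.391986
λ₂=(a−b·0.179)/D = (1.842261−11.299055·0.179)/3.750201 = -0.048070
w* = 0.391986·u + -0.048070·v:
  w_0 = 0.391986·1.8647 + -0.048070·12.9768 = 0.1071  (Ford)
  w_1 = 0.391986·2.3842 + -0.048070·15.9909 = 0.1659  (Raytheon)
  w_2 = 0.391986·3.0311 + -0.048070·14.7309 = 0.4801  (Nike)
  w_3 = 0.391986·1.9554 + -0.048070·11.2302 = 0.2267  (Intel)
  w_4 = 0.391986·2.0636 + -0.048070·16.4069 = 0.0202  (Xerox)
Σw_i=1.0000  μᵀw=0.1790
σ²=wᵀΣw=λ₁·μ_p+λ₂ = 0.391986·0.179 + -0.048070 = 0.022096 ≈ 0.0221


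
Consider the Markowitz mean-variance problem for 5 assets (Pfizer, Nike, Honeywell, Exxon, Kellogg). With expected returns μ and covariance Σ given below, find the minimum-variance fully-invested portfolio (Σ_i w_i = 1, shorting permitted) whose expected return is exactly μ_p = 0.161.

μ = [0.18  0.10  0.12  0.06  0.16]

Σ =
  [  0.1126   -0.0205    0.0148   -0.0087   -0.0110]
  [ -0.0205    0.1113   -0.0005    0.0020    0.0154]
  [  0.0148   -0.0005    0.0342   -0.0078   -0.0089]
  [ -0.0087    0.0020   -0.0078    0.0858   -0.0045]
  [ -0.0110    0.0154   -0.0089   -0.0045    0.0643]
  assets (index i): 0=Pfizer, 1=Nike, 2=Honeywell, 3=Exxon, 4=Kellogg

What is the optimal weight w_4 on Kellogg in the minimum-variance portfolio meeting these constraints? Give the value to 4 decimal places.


u=Σ⁻¹μ = [1.6352  0.7451  3.9683  1.3782  3.2353]
v=Σ⁻¹𝟙 = [9.0544  7.5662  34.7695  16.6731  21.2684]
a=μᵀu=1.445383  b=𝟙ᵀu=10.962079  c=𝟙ᵀv=89.331575  D=ac−b²=8.951120
λ₁=(c·0.161−b)/D = (89.331575·0.161−10.962079)/8.951120 = 0.382109
λ₂=(a−b·0.161)/D = (1.445383−10.962079·0.161)/8.951120 = -0.035695
w* = 0.382109·u + -0.035695·v:
  w_0 = 0.382109·1.6352 + -0.035695·9.0544 = 0.3016  (Pfizer)
  w_1 = 0.382109·0.7451 + -0.035695·7.5662 = 0.0146  (Nike)
  w_2 = 0.382109·3.9683 + -0.035695·34.7695 = 0.2752  (Honeywell)
  w_3 = 0.382109·1.3782 + -0.035695·16.6731 = -0.0685  (Exxon)
  w_4 = 0.382109·3.2353 + -0.035695·21.2684 = 0.4771  (Kellogg)
Σw_i=1.0000  μᵀw=0.1610
σ²=wᵀΣw=λ₁·μ_p+λ₂ = 0.382109·0.161 + -0.035695 = 0.025824 ≈ 0.0258

0.4771


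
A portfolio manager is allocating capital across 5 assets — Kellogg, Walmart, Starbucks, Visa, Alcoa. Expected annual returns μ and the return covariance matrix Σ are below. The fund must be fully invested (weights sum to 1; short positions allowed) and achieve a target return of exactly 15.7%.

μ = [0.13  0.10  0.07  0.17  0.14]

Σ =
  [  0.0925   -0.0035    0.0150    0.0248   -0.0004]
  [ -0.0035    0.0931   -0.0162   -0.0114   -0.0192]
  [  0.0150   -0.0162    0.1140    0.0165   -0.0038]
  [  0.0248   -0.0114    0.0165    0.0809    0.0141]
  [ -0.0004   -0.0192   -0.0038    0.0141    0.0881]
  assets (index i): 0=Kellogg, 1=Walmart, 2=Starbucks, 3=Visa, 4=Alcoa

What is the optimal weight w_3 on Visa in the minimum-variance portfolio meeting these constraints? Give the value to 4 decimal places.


0.5282

p=Σ⁻¹μ = [0.9486  1.7672  0.5607  1.6420  1.7399]
q=Σ⁻¹𝟙 = [7.8524  16.5583  9.4192  7.9021  14.1366]
a=μᵀp=0.862022  b=𝟙ᵀp=6.658479  c=𝟙ᵀq=55.868714  D=ac−b²=3.824732
λ₁=(c·0.157−b)/D = (55.868714·0.157−6.658479)/3.824732 = 0.552433
λ₂=(a−b·0.157)/D = (0.862022−6.658479·0.157)/3.824732 = -0.047940
w* = 0.552433·p + -0.047940·q:
  w_0 = 0.552433·0.9486 + -0.047940·7.8524 = 0.1476  (Kellogg)
  w_1 = 0.552433·1.7672 + -0.047940·16.5583 = 0.1825  (Walmart)
  w_2 = 0.552433·0.5607 + -0.047940·9.4192 = -0.1418  (Starbucks)
  w_3 = 0.552433·1.6420 + -0.047940·7.9021 = 0.5282  (Visa)
  w_4 = 0.552433·1.7399 + -0.047940·14.1366 = 0.2835  (Alcoa)
Σw_i=1.0000  μᵀw=0.1570
σ²=wᵀΣw=λ₁·μ_p+λ₂ = 0.552433·0.157 + -0.047940 = 0.038792 ≈ 0.0388


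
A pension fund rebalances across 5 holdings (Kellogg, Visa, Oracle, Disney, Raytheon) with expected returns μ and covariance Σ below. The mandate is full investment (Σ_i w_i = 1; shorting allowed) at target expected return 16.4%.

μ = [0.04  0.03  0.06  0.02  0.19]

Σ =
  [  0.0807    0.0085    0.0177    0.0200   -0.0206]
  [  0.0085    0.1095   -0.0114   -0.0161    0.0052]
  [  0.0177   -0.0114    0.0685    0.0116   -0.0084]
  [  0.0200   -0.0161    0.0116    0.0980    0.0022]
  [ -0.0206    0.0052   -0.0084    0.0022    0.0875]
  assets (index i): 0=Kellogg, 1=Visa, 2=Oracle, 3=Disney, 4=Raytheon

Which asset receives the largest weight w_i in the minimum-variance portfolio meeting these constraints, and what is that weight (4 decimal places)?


Raytheon (0.7754)

u=Σ⁻¹μ = [0.9253  0.1685  0.9907  -0.1300  2.4776]
v=Σ⁻¹𝟙 = [9.8937  10.3199  14.1795  7.8808  14.3076]
a=μᵀu=0.569659  b=𝟙ᵀu=4.432182  c=𝟙ᵀv=56.581555  D=ac−b²=12.587964
λ₁=(c·0.164−b)/D = (56.581555·0.164−4.432182)/12.587964 = 0.385066
λ₂=(a−b·0.164)/D = (0.569659−4.432182·0.164)/12.587964 = -0.012490
w* = 0.385066·u + -0.012490·v:
  w_0 = 0.385066·0.9253 + -0.012490·9.8937 = 0.2327  (Kellogg)
  w_1 = 0.385066·0.1685 + -0.012490·10.3199 = -0.0640  (Visa)
  w_2 = 0.385066·0.9907 + -0.012490·14.1795 = 0.2044  (Oracle)
  w_3 = 0.385066·-0.1300 + -0.012490·7.8808 = -0.1485  (Disney)
  w_4 = 0.385066·2.4776 + -0.012490·14.3076 = 0.7754  (Raytheon)
Σw_i=1.0000  μᵀw=0.1640
σ²=wᵀΣw=λ₁·μ_p+λ₂ = 0.385066·0.164 + -0.012490 = 0.050661 ≈ 0.0507


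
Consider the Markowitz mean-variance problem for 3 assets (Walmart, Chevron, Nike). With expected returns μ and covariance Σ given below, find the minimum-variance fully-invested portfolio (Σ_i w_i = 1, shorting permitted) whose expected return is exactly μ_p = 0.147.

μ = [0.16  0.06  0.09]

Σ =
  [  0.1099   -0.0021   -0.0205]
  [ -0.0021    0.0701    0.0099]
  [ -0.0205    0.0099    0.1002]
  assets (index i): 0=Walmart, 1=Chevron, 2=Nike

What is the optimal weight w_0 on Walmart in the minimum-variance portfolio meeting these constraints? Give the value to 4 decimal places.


0.7638

p=Σ⁻¹μ = [1.6883  0.7412  1.1704]
q=Σ⁻¹𝟙 = [11.4049  13.0501  11.0240]
a=μᵀp=0.419944  b=𝟙ᵀp=3.599948  c=𝟙ᵀq=35.478990  D=ac−b²=1.939547
λ₁=(c·0.147−b)/D = (35.478990·0.147−3.599948)/1.939547 = 0.832908
λ₂=(a−b·0.147)/D = (0.419944−3.599948·0.147)/1.939547 = -0.056327
w* = 0.832908·p + -0.056327·q:
  w_0 = 0.832908·1.6883 + -0.056327·11.4049 = 0.7638  (Walmart)
  w_1 = 0.832908·0.7412 + -0.056327·13.0501 = -0.1177  (Chevron)
  w_2 = 0.832908·1.1704 + -0.056327·11.0240 = 0.3539  (Nike)
Σw_i=1.0000  μᵀw=0.1470
σ²=wᵀΣw=λ₁·μ_p+λ₂ = 0.832908·0.147 + -0.056327 = 0.066110 ≈ 0.0661


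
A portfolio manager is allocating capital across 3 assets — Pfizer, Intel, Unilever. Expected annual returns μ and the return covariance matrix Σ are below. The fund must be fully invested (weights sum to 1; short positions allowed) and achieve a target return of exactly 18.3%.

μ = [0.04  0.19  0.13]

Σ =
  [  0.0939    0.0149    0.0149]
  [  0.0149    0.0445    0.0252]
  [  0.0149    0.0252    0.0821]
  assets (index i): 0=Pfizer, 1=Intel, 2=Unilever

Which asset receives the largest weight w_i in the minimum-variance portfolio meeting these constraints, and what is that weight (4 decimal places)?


x=Σ⁻¹μ = [-0.2917  4.1645  0.3581]
y=Σ⁻¹𝟙 = [7.0655  16.8664  5.7210]
a=μᵀx=0.826147  b=𝟙ᵀx=4.230966  c=𝟙ᵀy=29.652863  D=ac−b²=6.596562
λ₁=(c·0.183−b)/D = (29.652863·0.183−4.230966)/6.596562 = 0.181232
λ₂=(a−b·0.183)/D = (0.826147−4.230966·0.183)/6.596562 = 0.007865
w* = 0.181232·x + 0.007865·y:
  w_0 = 0.181232·-0.2917 + 0.007865·7.0655 = 0.0027  (Pfizer)
  w_1 = 0.181232·4.1645 + 0.007865·16.8664 = 0.8874  (Intel)
  w_2 = 0.181232·0.3581 + 0.007865·5.7210 = 0.1099  (Unilever)
Σw_i=1.0000  μᵀw=0.1830
σ²=wᵀΣw=λ₁·μ_p+λ₂ = 0.181232·0.183 + 0.007865 = 0.041030 ≈ 0.0410

Intel (0.8874)


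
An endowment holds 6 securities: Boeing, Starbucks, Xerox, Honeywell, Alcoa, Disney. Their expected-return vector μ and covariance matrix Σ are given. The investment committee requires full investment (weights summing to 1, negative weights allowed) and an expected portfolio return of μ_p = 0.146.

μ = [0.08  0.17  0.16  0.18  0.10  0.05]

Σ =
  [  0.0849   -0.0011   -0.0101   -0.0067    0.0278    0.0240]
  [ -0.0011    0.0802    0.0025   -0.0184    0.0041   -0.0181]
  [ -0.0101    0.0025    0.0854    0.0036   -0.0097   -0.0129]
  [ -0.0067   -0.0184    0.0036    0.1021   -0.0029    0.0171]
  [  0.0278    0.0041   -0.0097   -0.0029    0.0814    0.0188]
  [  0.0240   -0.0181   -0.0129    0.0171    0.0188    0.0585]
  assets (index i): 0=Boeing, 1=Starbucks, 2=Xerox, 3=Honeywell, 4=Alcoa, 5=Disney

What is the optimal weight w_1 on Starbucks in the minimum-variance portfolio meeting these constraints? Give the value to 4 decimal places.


0.2891

p=Σ⁻¹μ = [0.8347  2.7048  2.0426  2.1109  0.9211  0.8865]
q=Σ⁻¹𝟙 = [7.3123  18.1093  15.0906  10.2190  6.9239  17.8126]
a=μᵀp=1.369789  b=𝟙ᵀp=9.500509  c=𝟙ᵀq=75.467756  D=ac−b²=13.115226
λ₁=(c·0.146−b)/D = (75.467756·0.146−9.500509)/13.115226 = 0.115727
λ₂=(a−b·0.146)/D = (1.369789−9.500509·0.146)/13.115226 = -0.001318
w* = 0.115727·p + -0.001318·q:
  w_0 = 0.115727·0.8347 + -0.001318·7.3123 = 0.0870  (Boeing)
  w_1 = 0.115727·2.7048 + -0.001318·18.1093 = 0.2891  (Starbucks)
  w_2 = 0.115727·2.0426 + -0.001318·15.0906 = 0.2165  (Xerox)
  w_3 = 0.115727·2.1109 + -0.001318·10.2190 = 0.2308  (Honeywell)
  w_4 = 0.115727·0.9211 + -0.001318·6.9239 = 0.0975  (Alcoa)
  w_5 = 0.115727·0.8865 + -0.001318·17.8126 = 0.0791  (Disney)
Σw_i=1.0000  μᵀw=0.1460
σ²=wᵀΣw=λ₁·μ_p+λ₂ = 0.115727·0.146 + -0.001318 = 0.015578 ≈ 0.0156


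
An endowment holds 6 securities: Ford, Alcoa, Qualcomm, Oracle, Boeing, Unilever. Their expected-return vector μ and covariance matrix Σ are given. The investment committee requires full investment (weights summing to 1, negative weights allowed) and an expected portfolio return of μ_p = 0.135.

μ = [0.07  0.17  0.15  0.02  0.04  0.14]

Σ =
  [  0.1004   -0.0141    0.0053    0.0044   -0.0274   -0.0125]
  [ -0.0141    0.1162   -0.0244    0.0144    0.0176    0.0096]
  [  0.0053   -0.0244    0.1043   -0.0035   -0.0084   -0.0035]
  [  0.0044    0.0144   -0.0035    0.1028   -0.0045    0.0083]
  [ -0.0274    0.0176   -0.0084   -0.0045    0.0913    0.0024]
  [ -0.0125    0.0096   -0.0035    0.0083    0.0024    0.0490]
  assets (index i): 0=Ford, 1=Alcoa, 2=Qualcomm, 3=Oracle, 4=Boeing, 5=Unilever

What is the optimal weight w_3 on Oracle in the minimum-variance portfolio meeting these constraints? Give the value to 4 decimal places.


u=Σ⁻¹μ = [1.3921  1.7237  1.9124  -0.2590  0.6073  3.0253]
v=Σ⁻¹𝟙 = [17.0994  8.3383  12.8941  7.1590  15.4357  22.0890]
a=μᵀu=1.119978  b=𝟙ᵀu=8.401644  c=𝟙ᵀv=83.015482  D=ac−b²=22.387884
λ₁=(c·0.135−b)/D = (83.015482·0.135−8.401644)/22.387884 = 0.125311
λ₂=(a−b·0.135)/D = (1.119978−8.401644·0.135)/22.387884 = -0.000636
w* = 0.125311·u + -0.000636·v:
  w_0 = 0.125311·1.3921 + -0.000636·17.0994 = 0.1636  (Ford)
  w_1 = 0.125311·1.7237 + -0.000636·8.3383 = 0.2107  (Alcoa)
  w_2 = 0.125311·1.9124 + -0.000636·12.8941 = 0.2314  (Qualcomm)
  w_3 = 0.125311·-0.2590 + -0.000636·7.1590 = -0.0370  (Oracle)
  w_4 = 0.125311·0.6073 + -0.000636·15.4357 = 0.0663  (Boeing)
  w_5 = 0.125311·3.0253 + -0.000636·22.0890 = 0.3650  (Unilever)
Σw_i=1.0000  μᵀw=0.1350
σ²=wᵀΣw=λ₁·μ_p+λ₂ = 0.125311·0.135 + -0.000636 = 0.016281 ≈ 0.0163

-0.0370


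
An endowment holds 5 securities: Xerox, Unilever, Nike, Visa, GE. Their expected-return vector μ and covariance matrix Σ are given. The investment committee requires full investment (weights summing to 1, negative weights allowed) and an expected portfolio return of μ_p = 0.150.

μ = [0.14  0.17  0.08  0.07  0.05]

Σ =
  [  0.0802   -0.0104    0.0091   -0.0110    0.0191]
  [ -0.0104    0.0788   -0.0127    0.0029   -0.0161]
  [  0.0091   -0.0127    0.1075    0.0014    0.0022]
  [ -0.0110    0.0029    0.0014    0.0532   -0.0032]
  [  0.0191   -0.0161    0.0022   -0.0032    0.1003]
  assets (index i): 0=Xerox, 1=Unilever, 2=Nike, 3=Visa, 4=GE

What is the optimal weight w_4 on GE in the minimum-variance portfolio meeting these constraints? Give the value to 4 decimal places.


p=Σ⁻¹μ = [2.0785  2.6223  0.8456  1.6138  0.5566]
q=Σ⁻¹𝟙 = [14.0167  17.4840  9.6900  21.1228  10.5688]
a=μᵀp=0.945232  b=𝟙ᵀp=7.716854  c=𝟙ᵀq=72.882281  D=ac−b²=9.340812
λ₁=(c·0.150−b)/D = (72.882281·0.150−7.716854)/9.340812 = 0.344241
λ₂=(a−b·0.150)/D = (0.945232−7.716854·0.150)/9.340812 = -0.022728
w* = 0.344241·p + -0.022728·q:
  w_0 = 0.344241·2.0785 + -0.022728·14.0167 = 0.3969  (Xerox)
  w_1 = 0.344241·2.6223 + -0.022728·17.4840 = 0.5053  (Unilever)
  w_2 = 0.344241·0.8456 + -0.022728·9.6900 = 0.0709  (Nike)
  w_3 = 0.344241·1.6138 + -0.022728·21.1228 = 0.0755  (Visa)
  w_4 = 0.344241·0.5566 + -0.022728·10.5688 = -0.0486  (GE)
Σw_i=1.0000  μᵀw=0.1500
σ²=wᵀΣw=λ₁·μ_p+λ₂ = 0.344241·0.150 + -0.022728 = 0.028908 ≈ 0.0289

-0.0486


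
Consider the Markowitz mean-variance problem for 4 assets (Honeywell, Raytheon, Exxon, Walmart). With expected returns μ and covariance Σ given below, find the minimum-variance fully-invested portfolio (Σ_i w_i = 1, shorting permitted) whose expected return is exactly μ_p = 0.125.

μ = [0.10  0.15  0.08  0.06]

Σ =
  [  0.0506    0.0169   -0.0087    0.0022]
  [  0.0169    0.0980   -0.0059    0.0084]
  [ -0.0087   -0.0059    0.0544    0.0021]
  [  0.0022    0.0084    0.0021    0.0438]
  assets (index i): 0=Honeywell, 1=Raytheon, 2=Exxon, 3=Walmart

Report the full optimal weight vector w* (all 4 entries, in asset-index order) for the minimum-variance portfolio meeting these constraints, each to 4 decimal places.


g=Σ⁻¹μ = [1.8398  1.2441  1.8631  0.9495]
h=Σ⁻¹𝟙 = [20.5247  6.2880  21.5917  19.5590]
a=μᵀg=0.576618  b=𝟙ᵀg=5.896556  c=𝟙ᵀh=67.963476  D=ac−b²=4.419615
λ₁=(c·0.125−b)/D = (67.963476·0.125−5.896556)/4.419615 = 0.588033
λ₂=(a−b·0.125)/D = (0.576618−5.896556·0.125)/4.419615 = -0.036304
w* = 0.588033·g + -0.036304·h:
  w_0 = 0.588033·1.8398 + -0.036304·20.5247 = 0.3367  (Honeywell)
  w_1 = 0.588033·1.2441 + -0.036304·6.2880 = 0.5033  (Raytheon)
  w_2 = 0.588033·1.8631 + -0.036304·21.5917 = 0.3117  (Exxon)
  w_3 = 0.588033·0.9495 + -0.036304·19.5590 = -0.1517  (Walmart)
Σw_i=1.0000  μᵀw=0.1250
σ²=wᵀΣw=λ₁·μ_p+λ₂ = 0.588033·0.125 + -0.036304 = 0.037200 ≈ 0.0372

0.3367  0.5033  0.3117  -0.1517


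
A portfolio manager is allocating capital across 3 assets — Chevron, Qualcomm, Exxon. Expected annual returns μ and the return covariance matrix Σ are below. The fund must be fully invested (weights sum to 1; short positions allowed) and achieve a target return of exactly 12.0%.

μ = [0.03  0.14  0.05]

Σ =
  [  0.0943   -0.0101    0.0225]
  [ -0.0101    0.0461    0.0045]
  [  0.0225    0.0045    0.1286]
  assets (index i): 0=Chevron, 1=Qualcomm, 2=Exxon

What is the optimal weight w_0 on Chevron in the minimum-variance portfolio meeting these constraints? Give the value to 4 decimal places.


p=Σ⁻¹μ = [0.6153  3.1550  0.1707]
q=Σ⁻¹𝟙 = [12.0037  23.8493  4.8413]
a=μᵀp=0.468699  b=𝟙ᵀp=3.941075  c=𝟙ᵀq=40.694286  D=ac−b²=3.541304
λ₁=(c·0.120−b)/D = (40.694286·0.120−3.941075)/3.541304 = 0.266071
λ₂=(a−b·0.120)/D = (0.468699−3.941075·0.120)/3.541304 = -0.001194
w* = 0.266071·p + -0.001194·q:
  w_0 = 0.266071·0.6153 + -0.001194·12.0037 = 0.1494  (Chevron)
  w_1 = 0.266071·3.1550 + -0.001194·23.8493 = 0.8110  (Qualcomm)
  w_2 = 0.266071·0.1707 + -0.001194·4.8413 = 0.0396  (Exxon)
Σw_i=1.0000  μᵀw=0.1200
σ²=wᵀΣw=λ₁·μ_p+λ₂ = 0.266071·0.120 + -0.001194 = 0.030734 ≈ 0.0307

0.1494


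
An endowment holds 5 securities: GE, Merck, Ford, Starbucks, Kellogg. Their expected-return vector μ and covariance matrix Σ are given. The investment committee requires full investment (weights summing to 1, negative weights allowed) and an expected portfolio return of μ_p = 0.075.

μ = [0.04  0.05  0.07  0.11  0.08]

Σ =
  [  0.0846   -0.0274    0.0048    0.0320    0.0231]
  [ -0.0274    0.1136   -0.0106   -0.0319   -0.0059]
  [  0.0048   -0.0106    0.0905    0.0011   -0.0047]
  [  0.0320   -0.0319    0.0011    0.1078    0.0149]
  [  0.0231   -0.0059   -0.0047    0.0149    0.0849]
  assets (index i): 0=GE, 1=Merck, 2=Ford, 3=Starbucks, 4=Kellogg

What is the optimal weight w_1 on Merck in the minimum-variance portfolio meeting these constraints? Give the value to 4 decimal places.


g=Σ⁻¹μ = [0.0504  0.9026  0.9062  1.1472  0.8401]
h=Σ⁻¹𝟙 = [10.0412  15.5539  12.6993  9.5024  9.1628]
a=μᵀg=0.303984  b=𝟙ᵀg=3.846580  c=𝟙ᵀh=56.959584  D=ac−b²=2.518610
λ₁=(c·0.075−b)/D = (56.959584·0.075−3.846580)/2.518610 = 0.168898
λ₂=(a−b·0.075)/D = (0.303984−3.846580·0.075)/2.518610 = 0.006150
w* = 0.168898·g + 0.006150·h:
  w_0 = 0.168898·0.0504 + 0.006150·10.0412 = 0.0703  (GE)
  w_1 = 0.168898·0.9026 + 0.006150·15.5539 = 0.2481  (Merck)
  w_2 = 0.168898·0.9062 + 0.006150·12.6993 = 0.2312  (Ford)
  w_3 = 0.168898·1.1472 + 0.006150·9.5024 = 0.2522  (Starbucks)
  w_4 = 0.168898·0.8401 + 0.006150·9.1628 = 0.1983  (Kellogg)
Σw_i=1.0000  μᵀw=0.0750
σ²=wᵀΣw=λ₁·μ_p+λ₂ = 0.168898·0.075 + 0.006150 = 0.018818 ≈ 0.0188

0.2481


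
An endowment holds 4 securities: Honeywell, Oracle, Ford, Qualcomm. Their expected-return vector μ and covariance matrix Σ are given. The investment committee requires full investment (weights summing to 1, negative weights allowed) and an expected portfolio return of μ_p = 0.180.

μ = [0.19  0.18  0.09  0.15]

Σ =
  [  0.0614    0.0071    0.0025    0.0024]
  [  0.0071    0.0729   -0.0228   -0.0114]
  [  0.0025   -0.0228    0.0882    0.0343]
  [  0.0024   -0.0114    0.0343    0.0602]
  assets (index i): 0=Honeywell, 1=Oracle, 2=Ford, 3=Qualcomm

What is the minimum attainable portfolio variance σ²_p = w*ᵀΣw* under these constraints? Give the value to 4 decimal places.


p=Σ⁻¹μ = [2.6410  2.8237  0.6931  2.5262]
q=Σ⁻¹𝟙 = [13.2835  17.7603  10.2650  13.5963]
a=μᵀp=1.451370  b=𝟙ᵀp=8.684021  c=𝟙ᵀq=54.905141  D=ac−b²=4.275461
λ₁=(c·0.180−b)/D = (54.905141·0.180−8.684021)/4.275461 = 0.280415
λ₂=(a−b·0.180)/D = (1.451370−8.684021·0.180)/4.275461 = -0.026138
w* = 0.280415·p + -0.026138·q:
  w_0 = 0.280415·2.6410 + -0.026138·13.2835 = 0.3934  (Honeywell)
  w_1 = 0.280415·2.8237 + -0.026138·17.7603 = 0.3276  (Oracle)
  w_2 = 0.280415·0.6931 + -0.026138·10.2650 = -0.0740  (Ford)
  w_3 = 0.280415·2.5262 + -0.026138·13.5963 = 0.3530  (Qualcomm)
Σw_i=1.0000  μᵀw=0.1800
σ²=wᵀΣw=λ₁·μ_p+λ₂ = 0.280415·0.180 + -0.026138 = 0.024336 ≈ 0.0243

0.0243


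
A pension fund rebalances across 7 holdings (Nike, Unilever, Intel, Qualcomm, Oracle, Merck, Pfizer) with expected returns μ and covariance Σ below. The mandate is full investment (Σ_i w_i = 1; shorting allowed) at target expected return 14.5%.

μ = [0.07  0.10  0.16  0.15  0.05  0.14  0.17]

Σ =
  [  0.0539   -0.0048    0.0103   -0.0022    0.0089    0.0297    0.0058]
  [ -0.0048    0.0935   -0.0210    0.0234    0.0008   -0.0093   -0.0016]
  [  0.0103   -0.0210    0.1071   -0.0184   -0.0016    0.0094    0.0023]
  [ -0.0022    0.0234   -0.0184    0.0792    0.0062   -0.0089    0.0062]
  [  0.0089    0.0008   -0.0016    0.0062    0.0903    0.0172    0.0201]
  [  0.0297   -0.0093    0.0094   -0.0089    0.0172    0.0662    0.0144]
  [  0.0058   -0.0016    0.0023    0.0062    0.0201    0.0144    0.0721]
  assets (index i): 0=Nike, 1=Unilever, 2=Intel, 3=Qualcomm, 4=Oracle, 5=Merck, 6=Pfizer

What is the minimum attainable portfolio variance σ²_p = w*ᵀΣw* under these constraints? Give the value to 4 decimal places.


0.0163

u=Σ⁻¹μ = [-0.1372  1.2005  1.8759  2.0848  -0.3546  2.0495  1.8459]
v=Σ⁻¹𝟙 = [11.4445  11.8471  11.8002  11.9876  5.7575  8.2140  8.5590]
a=μᵀu=1.306318  b=𝟙ᵀu=8.564866  c=𝟙ᵀv=69.609948  D=ac−b²=17.575776
λ₁=(c·0.145−b)/D = (69.609948·0.145−8.564866)/17.575776 = 0.086971
λ₂=(a−b·0.145)/D = (1.306318−8.564866·0.145)/17.575776 = 0.003665
w* = 0.086971·u + 0.003665·v:
  w_0 = 0.086971·-0.1372 + 0.003665·11.4445 = 0.0300  (Nike)
  w_1 = 0.086971·1.2005 + 0.003665·11.8471 = 0.1478  (Unilever)
  w_2 = 0.086971·1.8759 + 0.003665·11.8002 = 0.2064  (Intel)
  w_3 = 0.086971·2.0848 + 0.003665·11.9876 = 0.2252  (Qualcomm)
  w_4 = 0.086971·-0.3546 + 0.003665·5.7575 = -0.0097  (Oracle)
  w_5 = 0.086971·2.0495 + 0.003665·8.2140 = 0.2084  (Merck)
  w_6 = 0.086971·1.8459 + 0.003665·8.5590 = 0.1919  (Pfizer)
Σw_i=1.0000  μᵀw=0.1450
σ²=wᵀΣw=λ₁·μ_p+λ₂ = 0.086971·0.145 + 0.003665 = 0.016276 ≈ 0.0163


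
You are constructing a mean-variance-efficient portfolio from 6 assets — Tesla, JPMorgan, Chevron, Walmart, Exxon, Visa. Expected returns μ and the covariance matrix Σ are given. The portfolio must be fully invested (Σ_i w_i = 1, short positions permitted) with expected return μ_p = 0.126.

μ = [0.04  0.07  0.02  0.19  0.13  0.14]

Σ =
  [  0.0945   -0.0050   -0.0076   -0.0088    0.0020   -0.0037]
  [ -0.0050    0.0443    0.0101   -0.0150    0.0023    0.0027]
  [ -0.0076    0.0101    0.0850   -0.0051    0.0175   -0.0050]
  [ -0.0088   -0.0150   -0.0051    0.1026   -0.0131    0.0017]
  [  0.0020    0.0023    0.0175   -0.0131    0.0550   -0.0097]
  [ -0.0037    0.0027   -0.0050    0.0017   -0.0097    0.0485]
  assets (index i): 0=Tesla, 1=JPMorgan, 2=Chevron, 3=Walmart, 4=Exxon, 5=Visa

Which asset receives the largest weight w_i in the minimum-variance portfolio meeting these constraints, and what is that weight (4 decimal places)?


u=Σ⁻¹μ = [0.8184  2.2473  -0.3360  2.6339  3.5760  3.4121]
v=Σ⁻¹𝟙 = [14.7197  25.7055  7.8885  17.6401  22.6796  25.0413]
a=μᵀu=1.626351  b=𝟙ᵀu=12.351692  c=𝟙ᵀv=113.674637  D=ac−b²=32.310503
λ₁=(c·0.126−b)/D = (113.674637·0.126−12.351692)/32.310503 = 0.061011
λ₂=(a−b·0.126)/D = (1.626351−12.351692·0.126)/32.310503 = 0.002168
w* = 0.061011·u + 0.002168·v:
  w_0 = 0.061011·0.8184 + 0.002168·14.7197 = 0.0818  (Tesla)
  w_1 = 0.061011·2.2473 + 0.002168·25.7055 = 0.1928  (JPMorgan)
  w_2 = 0.061011·-0.3360 + 0.002168·7.8885 = -0.0034  (Chevron)
  w_3 = 0.061011·2.6339 + 0.002168·17.6401 = 0.1989  (Walmart)
  w_4 = 0.061011·3.5760 + 0.002168·22.6796 = 0.2673  (Exxon)
  w_5 = 0.061011·3.4121 + 0.002168·25.0413 = 0.2625  (Visa)
Σw_i=1.0000  μᵀw=0.1260
σ²=wᵀΣw=λ₁·μ_p+λ₂ = 0.061011·0.126 + 0.002168 = 0.009855 ≈ 0.0099

Exxon (0.2673)


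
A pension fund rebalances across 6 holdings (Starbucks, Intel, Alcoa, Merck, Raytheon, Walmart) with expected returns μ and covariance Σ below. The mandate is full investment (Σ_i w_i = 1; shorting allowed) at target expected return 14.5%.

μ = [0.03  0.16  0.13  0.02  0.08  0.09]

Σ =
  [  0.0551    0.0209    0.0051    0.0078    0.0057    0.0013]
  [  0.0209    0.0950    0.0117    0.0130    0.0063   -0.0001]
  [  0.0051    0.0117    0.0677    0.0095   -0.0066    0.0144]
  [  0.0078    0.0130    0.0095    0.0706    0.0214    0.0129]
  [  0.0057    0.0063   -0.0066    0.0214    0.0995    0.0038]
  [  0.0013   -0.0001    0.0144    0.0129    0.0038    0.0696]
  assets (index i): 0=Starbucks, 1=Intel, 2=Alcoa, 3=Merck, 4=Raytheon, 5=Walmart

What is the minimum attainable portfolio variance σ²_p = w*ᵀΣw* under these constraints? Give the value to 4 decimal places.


0.0345

g=Σ⁻¹μ = [-0.2256  1.5640  1.6315  -0.6707  0.9308  1.0355]
h=Σ⁻¹𝟙 = [13.3692  4.9308  10.6378  6.0329  7.9842  10.3702]
a=μᵀg=0.609827  b=𝟙ᵀg=4.265636  c=𝟙ᵀh=53.325164  D=ac−b²=14.323447
λ₁=(c·0.145−b)/D = (53.325164·0.145−4.265636)/14.323447 = 0.242017
λ₂=(a−b·0.145)/D = (0.609827−4.265636·0.145)/14.323447 = -0.000607
w* = 0.242017·g + -0.000607·h:
  w_0 = 0.242017·-0.2256 + -0.000607·13.3692 = -0.0627  (Starbucks)
  w_1 = 0.242017·1.5640 + -0.000607·4.9308 = 0.3755  (Intel)
  w_2 = 0.242017·1.6315 + -0.000607·10.6378 = 0.3884  (Alcoa)
  w_3 = 0.242017·-0.6707 + -0.000607·6.0329 = -0.1660  (Merck)
  w_4 = 0.242017·0.9308 + -0.000607·7.9842 = 0.2204  (Raytheon)
  w_5 = 0.242017·1.0355 + -0.000607·10.3702 = 0.2443  (Walmart)
Σw_i=1.0000  μᵀw=0.1450
σ²=wᵀΣw=λ₁·μ_p+λ₂ = 0.242017·0.145 + -0.000607 = 0.034486 ≈ 0.0345


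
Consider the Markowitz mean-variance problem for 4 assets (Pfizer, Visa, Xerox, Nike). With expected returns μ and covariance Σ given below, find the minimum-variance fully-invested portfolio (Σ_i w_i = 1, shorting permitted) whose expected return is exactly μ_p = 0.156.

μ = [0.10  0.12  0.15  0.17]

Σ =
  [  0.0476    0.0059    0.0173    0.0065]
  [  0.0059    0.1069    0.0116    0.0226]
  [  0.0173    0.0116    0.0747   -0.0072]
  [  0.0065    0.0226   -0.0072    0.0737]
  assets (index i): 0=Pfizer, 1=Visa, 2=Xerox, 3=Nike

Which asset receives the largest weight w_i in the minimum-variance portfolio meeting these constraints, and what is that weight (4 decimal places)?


Nike (0.4969)

u=Σ⁻¹μ = [1.0407  0.3717  1.9300  2.2894]
v=Σ⁻¹𝟙 = [15.0655  4.9293  10.2631  11.7309]
a=μᵀu=0.827369  b=𝟙ᵀu=5.631771  c=𝟙ᵀv=41.988705  D=ac−b²=3.023324
λ₁=(c·0.156−b)/D = (41.988705·0.156−5.631771)/3.023324 = 0.303794
λ₂=(a−b·0.156)/D = (0.827369−5.631771·0.156)/3.023324 = -0.016931
w* = 0.303794·u + -0.016931·v:
  w_0 = 0.303794·1.0407 + -0.016931·15.0655 = 0.0611  (Pfizer)
  w_1 = 0.303794·0.3717 + -0.016931·4.9293 = 0.0295  (Visa)
  w_2 = 0.303794·1.9300 + -0.016931·10.2631 = 0.4126  (Xerox)
  w_3 = 0.303794·2.2894 + -0.016931·11.7309 = 0.4969  (Nike)
Σw_i=1.0000  μᵀw=0.1560
σ²=wᵀΣw=λ₁·μ_p+λ₂ = 0.303794·0.156 + -0.016931 = 0.030461 ≈ 0.0305
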